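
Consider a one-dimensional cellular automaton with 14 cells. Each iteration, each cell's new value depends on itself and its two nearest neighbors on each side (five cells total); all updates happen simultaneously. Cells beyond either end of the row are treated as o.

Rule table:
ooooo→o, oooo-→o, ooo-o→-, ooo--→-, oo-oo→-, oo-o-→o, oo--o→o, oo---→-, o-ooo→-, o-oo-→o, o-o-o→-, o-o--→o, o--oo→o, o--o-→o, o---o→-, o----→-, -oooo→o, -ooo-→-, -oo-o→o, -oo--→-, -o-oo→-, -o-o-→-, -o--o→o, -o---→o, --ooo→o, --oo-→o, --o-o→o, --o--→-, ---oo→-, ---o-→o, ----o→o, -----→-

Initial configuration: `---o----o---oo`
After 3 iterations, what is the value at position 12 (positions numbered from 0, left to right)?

o

--o-o-oo-o--oo
ooo---oooooooo
oo----oooooooo
position 12 holds o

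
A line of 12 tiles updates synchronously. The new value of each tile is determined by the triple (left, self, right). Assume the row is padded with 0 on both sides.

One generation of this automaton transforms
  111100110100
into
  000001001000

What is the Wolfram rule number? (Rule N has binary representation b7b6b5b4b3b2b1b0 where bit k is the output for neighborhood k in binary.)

position 1: 111 → 0  (bit 7 = 0)
position 3: 110 → 0  (bit 6 = 0)
position 8: 101 → 1  (bit 5 = 1)
position 4: 100 → 0  (bit 4 = 0)
position 0: 011 → 0  (bit 3 = 0)
position 9: 010 → 0  (bit 2 = 0)
position 5: 001 → 1  (bit 1 = 1)
position 11: 000 → 0  (bit 0 = 0)
bits b7..b0 = 00100010 = 34

34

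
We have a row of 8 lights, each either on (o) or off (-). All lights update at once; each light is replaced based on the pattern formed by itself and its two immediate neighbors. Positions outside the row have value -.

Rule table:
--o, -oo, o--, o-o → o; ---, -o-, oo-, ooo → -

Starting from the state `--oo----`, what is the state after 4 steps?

-oo-o---
oo-o-o--
o-o-o-o-
-o-o-o-o

-o-o-o-o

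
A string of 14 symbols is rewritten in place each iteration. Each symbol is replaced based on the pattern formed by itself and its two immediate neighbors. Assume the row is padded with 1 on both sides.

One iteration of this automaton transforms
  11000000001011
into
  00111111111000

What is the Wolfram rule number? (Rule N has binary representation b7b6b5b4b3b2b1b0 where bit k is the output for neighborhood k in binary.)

23

position 0: 111 → 0  (bit 7 = 0)
position 1: 110 → 0  (bit 6 = 0)
position 11: 101 → 0  (bit 5 = 0)
position 2: 100 → 1  (bit 4 = 1)
position 12: 011 → 0  (bit 3 = 0)
position 10: 010 → 1  (bit 2 = 1)
position 9: 001 → 1  (bit 1 = 1)
position 3: 000 → 1  (bit 0 = 1)
bits b7..b0 = 00010111 = 23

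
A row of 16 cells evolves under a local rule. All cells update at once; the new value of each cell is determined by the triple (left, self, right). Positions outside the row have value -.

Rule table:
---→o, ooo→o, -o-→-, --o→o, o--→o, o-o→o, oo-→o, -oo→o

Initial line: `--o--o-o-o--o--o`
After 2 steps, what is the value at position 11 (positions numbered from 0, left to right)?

o

oo-oo-o-o-oo-oo-
oooooo-o-ooooooo
position 11 holds o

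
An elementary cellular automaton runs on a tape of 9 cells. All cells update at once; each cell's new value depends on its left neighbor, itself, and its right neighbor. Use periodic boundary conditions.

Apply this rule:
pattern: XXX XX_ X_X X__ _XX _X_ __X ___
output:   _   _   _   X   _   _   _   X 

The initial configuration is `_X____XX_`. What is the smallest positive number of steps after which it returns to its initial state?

__XXX___X
X____XX__
_XXX___X_
____XX__X
XXX___X__
___XX__X_
XX___X__X
__XX__X__
X___X__XX
_XX__X___
___X__XXX
XX__X____
__X__XXX_
X__X____X
_X__XXX__
__X____XX
X__XXX___
_X____XX_

18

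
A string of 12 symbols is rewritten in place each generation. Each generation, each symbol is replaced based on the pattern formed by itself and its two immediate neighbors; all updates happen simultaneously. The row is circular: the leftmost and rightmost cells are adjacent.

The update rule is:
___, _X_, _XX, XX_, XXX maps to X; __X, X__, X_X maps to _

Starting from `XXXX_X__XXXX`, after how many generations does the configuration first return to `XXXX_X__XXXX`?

XXXX_X__XXXX

1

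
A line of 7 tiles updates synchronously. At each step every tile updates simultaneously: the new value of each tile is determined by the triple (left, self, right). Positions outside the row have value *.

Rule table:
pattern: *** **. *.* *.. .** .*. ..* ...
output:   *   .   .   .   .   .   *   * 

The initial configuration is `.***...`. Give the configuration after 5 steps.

....*.*

..*..**
.*..*.*
...*...
.**..**
....*.*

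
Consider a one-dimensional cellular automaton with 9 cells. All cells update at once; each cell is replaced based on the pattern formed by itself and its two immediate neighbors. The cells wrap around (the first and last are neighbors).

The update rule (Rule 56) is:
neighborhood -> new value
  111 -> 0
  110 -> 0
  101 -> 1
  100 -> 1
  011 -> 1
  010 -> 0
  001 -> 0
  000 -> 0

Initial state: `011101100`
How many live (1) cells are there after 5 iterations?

4

iteration 1: 010011010
iteration 2: 001010101
iteration 3: 100101010
iteration 4: 010010101
iteration 5: 101001010
count of 1: 4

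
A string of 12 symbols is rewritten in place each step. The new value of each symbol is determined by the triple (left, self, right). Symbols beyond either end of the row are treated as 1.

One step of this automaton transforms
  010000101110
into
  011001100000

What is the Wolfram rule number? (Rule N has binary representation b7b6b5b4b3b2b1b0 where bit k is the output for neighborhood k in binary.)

position 9: 111 → 0  (bit 7 = 0)
position 10: 110 → 0  (bit 6 = 0)
position 0: 101 → 0  (bit 5 = 0)
position 2: 100 → 1  (bit 4 = 1)
position 8: 011 → 0  (bit 3 = 0)
position 1: 010 → 1  (bit 2 = 1)
position 5: 001 → 1  (bit 1 = 1)
position 3: 000 → 0  (bit 0 = 0)
bits b7..b0 = 00010110 = 22

22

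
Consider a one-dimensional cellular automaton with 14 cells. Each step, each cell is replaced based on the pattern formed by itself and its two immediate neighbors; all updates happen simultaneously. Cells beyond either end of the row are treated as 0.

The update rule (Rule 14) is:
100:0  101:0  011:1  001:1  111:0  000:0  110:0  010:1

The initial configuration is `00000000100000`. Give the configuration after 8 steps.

11000000000000

00000001100000
00000011000000
00000110000000
00001100000000
00011000000000
00110000000000
01100000000000
11000000000000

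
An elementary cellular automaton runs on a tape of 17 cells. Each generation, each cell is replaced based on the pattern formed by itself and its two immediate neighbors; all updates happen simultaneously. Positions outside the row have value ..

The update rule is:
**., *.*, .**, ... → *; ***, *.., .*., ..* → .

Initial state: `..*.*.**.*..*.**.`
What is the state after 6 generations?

*..*.****....***.
....**..*.**.*.*.
***.**...****.*..
*.****.*.*..**..*
.**..**.*...**...
.**..***..*.**.**

.**..***..*.**.**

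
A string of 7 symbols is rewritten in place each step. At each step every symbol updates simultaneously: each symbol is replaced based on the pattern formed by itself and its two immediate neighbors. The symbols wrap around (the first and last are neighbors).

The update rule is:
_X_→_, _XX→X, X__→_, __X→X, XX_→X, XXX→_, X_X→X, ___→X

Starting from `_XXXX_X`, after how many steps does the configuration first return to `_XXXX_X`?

28

XX__XX_
XX_XXXX
_XXX___
XX_X_XX
_XX_XX_
XXXXXX_
X____XX
X_XXXX_
_XX__XX
XXX_XXX
__XXX__
XXX_X_X
__XX_XX
_XXXXXX
XX____X
_X_XXXX
X_XX__X
XXXX_XX
___XXX_
XXXX_X_
X__XX_X
X_XXXXX
XXX____
X_X_XXX
XX_XX__
XXXXX_X
____XXX
_XXXX_X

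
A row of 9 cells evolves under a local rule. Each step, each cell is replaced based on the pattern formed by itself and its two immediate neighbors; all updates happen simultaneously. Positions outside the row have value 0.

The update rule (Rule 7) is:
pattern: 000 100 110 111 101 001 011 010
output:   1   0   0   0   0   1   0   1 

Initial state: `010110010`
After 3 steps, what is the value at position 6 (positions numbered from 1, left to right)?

0

110000110
000111000
111000011
position 6 holds 0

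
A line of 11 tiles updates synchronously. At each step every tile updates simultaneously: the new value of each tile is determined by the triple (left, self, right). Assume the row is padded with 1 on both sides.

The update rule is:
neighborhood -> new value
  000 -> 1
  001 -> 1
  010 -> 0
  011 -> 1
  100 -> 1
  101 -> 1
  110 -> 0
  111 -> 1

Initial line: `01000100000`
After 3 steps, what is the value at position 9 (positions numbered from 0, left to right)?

10111011111
01110111111
11101111111
position 9 holds 1

1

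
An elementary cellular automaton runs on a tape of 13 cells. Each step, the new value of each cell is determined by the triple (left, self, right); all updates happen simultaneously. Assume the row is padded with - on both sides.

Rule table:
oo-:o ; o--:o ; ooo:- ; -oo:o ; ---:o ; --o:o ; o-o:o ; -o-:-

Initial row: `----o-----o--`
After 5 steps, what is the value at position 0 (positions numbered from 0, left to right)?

oooo-ooooo-oo
o--ooo---oooo
-ooo-ooooo--o
oo-ooo---ooo-
oooo-ooooo-oo
position 0 holds o

o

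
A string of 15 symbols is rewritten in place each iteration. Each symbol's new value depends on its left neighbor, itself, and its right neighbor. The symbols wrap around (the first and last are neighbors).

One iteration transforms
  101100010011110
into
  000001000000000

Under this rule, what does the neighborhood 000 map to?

At position 5 the neighborhood is 000; the next row has 1 there.

1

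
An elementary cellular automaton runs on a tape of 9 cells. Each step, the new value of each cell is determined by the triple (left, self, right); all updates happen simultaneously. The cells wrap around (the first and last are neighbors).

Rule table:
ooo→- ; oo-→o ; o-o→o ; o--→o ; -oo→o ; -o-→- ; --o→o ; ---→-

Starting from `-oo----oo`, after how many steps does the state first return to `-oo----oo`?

6

step 1: oooo--ooo
step 2: ---oooo--
step 3: --oo--oo-
step 4: -oooooooo
step 5: oo------o
step 6: -oo----oo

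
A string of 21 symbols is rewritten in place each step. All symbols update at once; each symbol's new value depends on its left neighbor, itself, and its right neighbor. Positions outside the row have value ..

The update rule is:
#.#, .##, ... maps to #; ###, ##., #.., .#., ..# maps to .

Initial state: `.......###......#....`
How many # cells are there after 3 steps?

8

step 1: ######.#...####...###
step 2: #.....#..#.#....#.#..
step 3: ..###.....#..##..#..#
count of #: 8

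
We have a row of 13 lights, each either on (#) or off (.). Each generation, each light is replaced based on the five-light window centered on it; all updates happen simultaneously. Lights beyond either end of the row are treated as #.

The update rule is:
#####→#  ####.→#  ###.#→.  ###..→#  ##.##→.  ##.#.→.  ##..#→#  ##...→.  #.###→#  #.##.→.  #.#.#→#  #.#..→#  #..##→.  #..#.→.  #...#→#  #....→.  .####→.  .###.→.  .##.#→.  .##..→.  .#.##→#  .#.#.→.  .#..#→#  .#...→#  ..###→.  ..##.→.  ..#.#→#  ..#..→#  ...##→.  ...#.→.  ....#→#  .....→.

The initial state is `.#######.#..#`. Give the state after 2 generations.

.###.###...#.

.#.####..##..
.###.###...#.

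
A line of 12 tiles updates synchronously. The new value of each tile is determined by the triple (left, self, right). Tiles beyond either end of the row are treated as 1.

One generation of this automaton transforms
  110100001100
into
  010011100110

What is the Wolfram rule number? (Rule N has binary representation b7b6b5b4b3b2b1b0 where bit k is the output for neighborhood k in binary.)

81

position 0: 111 → 0  (bit 7 = 0)
position 1: 110 → 1  (bit 6 = 1)
position 2: 101 → 0  (bit 5 = 0)
position 4: 100 → 1  (bit 4 = 1)
position 8: 011 → 0  (bit 3 = 0)
position 3: 010 → 0  (bit 2 = 0)
position 7: 001 → 0  (bit 1 = 0)
position 5: 000 → 1  (bit 0 = 1)
bits b7..b0 = 01010001 = 81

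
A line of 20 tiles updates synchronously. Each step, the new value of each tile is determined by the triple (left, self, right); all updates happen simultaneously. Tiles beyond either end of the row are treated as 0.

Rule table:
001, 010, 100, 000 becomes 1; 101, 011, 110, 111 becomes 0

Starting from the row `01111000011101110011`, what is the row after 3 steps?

step 1: 10000111100000001100
step 2: 11111000011111110011
step 3: 00000111100000001100

00000111100000001100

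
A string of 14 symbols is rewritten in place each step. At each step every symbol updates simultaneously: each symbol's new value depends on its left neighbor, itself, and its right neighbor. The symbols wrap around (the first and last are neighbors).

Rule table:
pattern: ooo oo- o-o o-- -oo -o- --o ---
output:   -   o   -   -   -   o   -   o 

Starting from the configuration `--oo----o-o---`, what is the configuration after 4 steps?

o--o-oo-o-o-oo
o--o--o-o-o---
o--o--o-o-o-o-
o--o--o-o-o-o-

o--o--o-o-o-o-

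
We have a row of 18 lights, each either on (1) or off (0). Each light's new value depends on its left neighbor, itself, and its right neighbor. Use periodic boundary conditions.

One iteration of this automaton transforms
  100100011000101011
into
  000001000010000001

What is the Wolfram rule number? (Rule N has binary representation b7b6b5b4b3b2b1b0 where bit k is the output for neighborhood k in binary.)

position 17: 111 → 1  (bit 7 = 1)
position 0: 110 → 0  (bit 6 = 0)
position 13: 101 → 0  (bit 5 = 0)
position 1: 100 → 0  (bit 4 = 0)
position 7: 011 → 0  (bit 3 = 0)
position 3: 010 → 0  (bit 2 = 0)
position 2: 001 → 0  (bit 1 = 0)
position 5: 000 → 1  (bit 0 = 1)
bits b7..b0 = 10000001 = 129

129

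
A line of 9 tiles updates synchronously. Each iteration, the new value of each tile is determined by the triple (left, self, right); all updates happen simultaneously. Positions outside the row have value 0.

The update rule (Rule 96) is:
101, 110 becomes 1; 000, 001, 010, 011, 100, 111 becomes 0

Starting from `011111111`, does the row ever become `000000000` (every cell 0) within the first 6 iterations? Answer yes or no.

000000001
000000000
all cells are 0 at iteration 2

yes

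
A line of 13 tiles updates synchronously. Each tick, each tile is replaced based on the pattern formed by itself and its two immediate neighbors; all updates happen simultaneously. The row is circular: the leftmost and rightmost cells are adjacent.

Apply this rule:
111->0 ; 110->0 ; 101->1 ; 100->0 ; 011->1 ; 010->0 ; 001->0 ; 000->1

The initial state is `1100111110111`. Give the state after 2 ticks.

1110001101001

0000100001100
1110001101001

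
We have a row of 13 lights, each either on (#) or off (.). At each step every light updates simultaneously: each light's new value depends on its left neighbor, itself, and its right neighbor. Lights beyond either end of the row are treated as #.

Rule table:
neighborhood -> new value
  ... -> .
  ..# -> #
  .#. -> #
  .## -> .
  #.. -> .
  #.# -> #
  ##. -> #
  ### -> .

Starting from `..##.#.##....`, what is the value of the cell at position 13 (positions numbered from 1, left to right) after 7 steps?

#

step 1: .#.####.#...#
step 2: ###...###..#.
step 3: ..#..#..#.###
step 4: .##.##.###...
step 5: #.##.##..#..#
step 6: ##.##.#.##.#.
step 7: .##.####.####
position 13 holds #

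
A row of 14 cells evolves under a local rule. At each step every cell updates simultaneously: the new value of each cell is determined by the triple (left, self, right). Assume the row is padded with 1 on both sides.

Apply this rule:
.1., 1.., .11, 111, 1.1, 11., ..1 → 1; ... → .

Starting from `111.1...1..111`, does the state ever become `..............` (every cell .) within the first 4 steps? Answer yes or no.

no

111111.1111111
11111111111111
11111111111111  (fixed point — unchanged through step 4)
step 4 is 11111111111111, still not uniform .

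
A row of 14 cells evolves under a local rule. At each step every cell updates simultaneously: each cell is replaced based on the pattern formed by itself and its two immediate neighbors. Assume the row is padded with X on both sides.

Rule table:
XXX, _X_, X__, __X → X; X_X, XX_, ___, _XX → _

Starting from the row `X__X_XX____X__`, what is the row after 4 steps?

XX__XXX__X_X_X

_XXX___X__XXXX
__X_X_XXXX_XXX
XXX_X__XX___XX
XX__XXX__X_X_X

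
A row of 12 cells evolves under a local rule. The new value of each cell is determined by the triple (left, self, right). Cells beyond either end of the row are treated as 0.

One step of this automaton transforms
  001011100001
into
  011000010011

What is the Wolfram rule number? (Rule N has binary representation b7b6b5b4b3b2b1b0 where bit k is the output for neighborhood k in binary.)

22

position 5: 111 → 0  (bit 7 = 0)
position 6: 110 → 0  (bit 6 = 0)
position 3: 101 → 0  (bit 5 = 0)
position 7: 100 → 1  (bit 4 = 1)
position 4: 011 → 0  (bit 3 = 0)
position 2: 010 → 1  (bit 2 = 1)
position 1: 001 → 1  (bit 1 = 1)
position 0: 000 → 0  (bit 0 = 0)
bits b7..b0 = 00010110 = 22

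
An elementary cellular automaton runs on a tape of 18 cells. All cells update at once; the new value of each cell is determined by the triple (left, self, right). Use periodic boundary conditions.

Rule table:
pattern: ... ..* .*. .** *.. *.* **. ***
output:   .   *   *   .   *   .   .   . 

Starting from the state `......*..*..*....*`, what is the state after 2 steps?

.*..*.........**..

*....*********..**
.*..*.........**..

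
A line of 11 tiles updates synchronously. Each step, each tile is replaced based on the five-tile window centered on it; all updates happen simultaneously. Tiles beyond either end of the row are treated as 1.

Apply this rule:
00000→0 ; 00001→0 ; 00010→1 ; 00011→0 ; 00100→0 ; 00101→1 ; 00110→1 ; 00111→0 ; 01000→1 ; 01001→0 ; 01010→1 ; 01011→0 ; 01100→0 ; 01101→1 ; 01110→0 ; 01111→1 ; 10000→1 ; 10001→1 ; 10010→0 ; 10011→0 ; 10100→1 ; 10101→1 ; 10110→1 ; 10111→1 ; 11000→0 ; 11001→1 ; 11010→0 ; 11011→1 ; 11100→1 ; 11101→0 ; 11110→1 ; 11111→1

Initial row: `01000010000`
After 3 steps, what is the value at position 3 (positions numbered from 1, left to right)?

01110101100
11000101010
11011111110
position 3 holds 0

0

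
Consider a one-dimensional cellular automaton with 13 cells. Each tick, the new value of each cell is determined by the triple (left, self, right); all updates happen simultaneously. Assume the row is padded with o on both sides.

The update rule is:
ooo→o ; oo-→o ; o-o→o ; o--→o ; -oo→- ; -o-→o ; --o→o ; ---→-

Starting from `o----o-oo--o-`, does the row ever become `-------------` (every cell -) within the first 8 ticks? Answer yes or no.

no

oo--ooo-ooooo
oooo-ooo-oooo
ooooo-ooo-ooo
oooooo-ooo-oo
ooooooo-ooo-o
oooooooo-ooo-
ooooooooo-ooo
oooooooooo-oo
tick 8 is oooooooooo-oo, still not uniform -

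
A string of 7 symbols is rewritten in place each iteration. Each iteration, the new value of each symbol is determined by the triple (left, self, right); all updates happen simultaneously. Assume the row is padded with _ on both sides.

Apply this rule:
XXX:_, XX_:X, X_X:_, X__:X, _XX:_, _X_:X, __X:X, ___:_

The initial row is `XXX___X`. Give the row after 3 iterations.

iteration 1: __XX_XX
iteration 2: _X_X__X
iteration 3: XX_XXXX

XX_XXXX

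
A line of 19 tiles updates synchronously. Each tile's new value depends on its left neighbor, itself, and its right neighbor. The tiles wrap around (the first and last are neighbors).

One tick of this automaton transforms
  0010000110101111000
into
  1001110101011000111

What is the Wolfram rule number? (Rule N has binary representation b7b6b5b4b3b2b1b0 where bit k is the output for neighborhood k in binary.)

57

position 13: 111 → 0  (bit 7 = 0)
position 8: 110 → 0  (bit 6 = 0)
position 9: 101 → 1  (bit 5 = 1)
position 3: 100 → 1  (bit 4 = 1)
position 7: 011 → 1  (bit 3 = 1)
position 2: 010 → 0  (bit 2 = 0)
position 1: 001 → 0  (bit 1 = 0)
position 0: 000 → 1  (bit 0 = 1)
bits b7..b0 = 00111001 = 57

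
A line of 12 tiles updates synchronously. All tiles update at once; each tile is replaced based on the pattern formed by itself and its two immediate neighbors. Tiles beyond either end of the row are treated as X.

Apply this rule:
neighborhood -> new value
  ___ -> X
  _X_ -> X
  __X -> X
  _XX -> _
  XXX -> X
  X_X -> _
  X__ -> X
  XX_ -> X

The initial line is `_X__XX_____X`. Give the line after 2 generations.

__XX__XXXXX_

generation 1: _XXX_XXXXXX_
generation 2: __XX__XXXXX_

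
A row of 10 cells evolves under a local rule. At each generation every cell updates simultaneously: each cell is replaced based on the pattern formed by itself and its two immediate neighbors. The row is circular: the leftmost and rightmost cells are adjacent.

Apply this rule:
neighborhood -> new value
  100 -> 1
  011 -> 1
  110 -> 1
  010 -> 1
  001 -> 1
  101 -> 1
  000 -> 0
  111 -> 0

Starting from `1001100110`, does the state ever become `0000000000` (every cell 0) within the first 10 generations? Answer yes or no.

yes

1111111111
0000000000
all cells are 0 at generation 2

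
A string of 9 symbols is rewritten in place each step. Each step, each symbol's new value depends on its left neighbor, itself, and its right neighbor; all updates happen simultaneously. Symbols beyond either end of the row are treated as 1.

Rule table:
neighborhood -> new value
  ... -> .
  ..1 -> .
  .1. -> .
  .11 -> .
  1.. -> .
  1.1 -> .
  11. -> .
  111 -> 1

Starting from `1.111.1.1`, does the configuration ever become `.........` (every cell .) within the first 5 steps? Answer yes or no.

...1.....
.........
all cells are . at step 2

yes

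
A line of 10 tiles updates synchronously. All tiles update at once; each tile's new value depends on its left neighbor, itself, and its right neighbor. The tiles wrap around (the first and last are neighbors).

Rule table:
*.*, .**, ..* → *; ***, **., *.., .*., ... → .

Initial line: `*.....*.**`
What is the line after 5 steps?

.*.**.....

step 1: .....*.**.
step 2: ....*.**..
step 3: ...*.**...
step 4: ..*.**....
step 5: .*.**.....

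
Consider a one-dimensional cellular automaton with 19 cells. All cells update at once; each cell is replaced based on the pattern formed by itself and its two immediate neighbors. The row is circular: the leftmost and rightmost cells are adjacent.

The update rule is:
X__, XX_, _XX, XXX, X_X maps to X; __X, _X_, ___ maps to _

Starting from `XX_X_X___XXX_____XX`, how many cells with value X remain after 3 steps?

15

XXX_X_X__XXXX____XX
XXXX_X_X_XXXXX___XX
XXXXX_X_XXXXXXX__XX
count of X: 15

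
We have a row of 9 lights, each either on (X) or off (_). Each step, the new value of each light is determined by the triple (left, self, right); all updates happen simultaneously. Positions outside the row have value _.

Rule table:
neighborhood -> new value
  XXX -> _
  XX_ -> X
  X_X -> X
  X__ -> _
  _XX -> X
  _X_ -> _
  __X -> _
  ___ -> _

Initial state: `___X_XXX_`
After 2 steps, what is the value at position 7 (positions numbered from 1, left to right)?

____XX_X_
____XXX__
position 7 holds X

X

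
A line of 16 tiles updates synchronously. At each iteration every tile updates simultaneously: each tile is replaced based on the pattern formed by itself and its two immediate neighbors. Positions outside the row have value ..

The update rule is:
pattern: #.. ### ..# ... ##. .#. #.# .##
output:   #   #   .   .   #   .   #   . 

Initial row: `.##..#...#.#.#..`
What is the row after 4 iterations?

..##..#...#.#.#.
...##..#...#.#.#
....##..#...#.#.
.....##..#...#.#

.....##..#...#.#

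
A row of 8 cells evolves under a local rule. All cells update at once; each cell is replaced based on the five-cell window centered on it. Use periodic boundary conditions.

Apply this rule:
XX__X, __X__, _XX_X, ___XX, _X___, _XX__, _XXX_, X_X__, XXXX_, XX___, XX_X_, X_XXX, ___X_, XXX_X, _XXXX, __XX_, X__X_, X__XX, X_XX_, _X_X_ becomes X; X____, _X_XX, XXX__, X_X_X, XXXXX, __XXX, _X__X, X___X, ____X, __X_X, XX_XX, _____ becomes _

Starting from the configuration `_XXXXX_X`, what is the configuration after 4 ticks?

_XX_XXX_
XXX_XX_X
XXX_XX_X  (fixed point — unchanged through tick 4)

XXX_XX_X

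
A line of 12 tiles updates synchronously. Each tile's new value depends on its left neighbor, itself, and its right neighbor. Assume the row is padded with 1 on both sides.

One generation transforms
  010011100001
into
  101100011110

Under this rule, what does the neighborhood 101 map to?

At position 0 the neighborhood is 101; the next row has 1 there.

1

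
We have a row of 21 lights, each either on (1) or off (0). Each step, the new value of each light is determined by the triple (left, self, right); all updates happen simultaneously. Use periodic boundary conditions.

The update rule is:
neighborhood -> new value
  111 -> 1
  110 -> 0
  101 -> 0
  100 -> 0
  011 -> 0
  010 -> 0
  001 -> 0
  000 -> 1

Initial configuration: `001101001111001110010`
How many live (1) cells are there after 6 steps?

100000000110000100000
001111110000110001110
100111100110000100100
000011000000110000000
111000011110000111111
110011001100110011111
count of 1: 13

13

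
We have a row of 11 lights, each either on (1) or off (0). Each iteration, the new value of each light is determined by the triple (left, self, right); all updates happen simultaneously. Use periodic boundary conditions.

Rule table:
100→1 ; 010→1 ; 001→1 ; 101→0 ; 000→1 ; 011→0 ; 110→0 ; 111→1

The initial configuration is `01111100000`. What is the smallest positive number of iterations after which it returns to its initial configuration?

10111011111
00010001111
11111110110
01111100000

4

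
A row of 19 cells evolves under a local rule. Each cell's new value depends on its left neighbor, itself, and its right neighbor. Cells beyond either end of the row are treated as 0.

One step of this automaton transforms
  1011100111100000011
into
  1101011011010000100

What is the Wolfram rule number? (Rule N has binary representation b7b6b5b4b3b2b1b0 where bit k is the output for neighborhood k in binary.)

182

position 3: 111 → 1  (bit 7 = 1)
position 4: 110 → 0  (bit 6 = 0)
position 1: 101 → 1  (bit 5 = 1)
position 5: 100 → 1  (bit 4 = 1)
position 2: 011 → 0  (bit 3 = 0)
position 0: 010 → 1  (bit 2 = 1)
position 6: 001 → 1  (bit 1 = 1)
position 12: 000 → 0  (bit 0 = 0)
bits b7..b0 = 10110110 = 182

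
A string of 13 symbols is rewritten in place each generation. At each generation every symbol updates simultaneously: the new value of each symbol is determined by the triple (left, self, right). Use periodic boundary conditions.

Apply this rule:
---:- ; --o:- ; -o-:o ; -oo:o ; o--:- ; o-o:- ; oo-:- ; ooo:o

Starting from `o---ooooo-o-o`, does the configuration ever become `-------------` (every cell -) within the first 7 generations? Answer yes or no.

generation 1: ----oooo--o-o
generation 2: ----ooo---o-o
generation 3: ----oo----o-o
generation 4: ----o-----o-o
generation 5: ----o-----o-o  (fixed point — unchanged through generation 7)
generation 7 is ----o-----o-o, still not uniform -

no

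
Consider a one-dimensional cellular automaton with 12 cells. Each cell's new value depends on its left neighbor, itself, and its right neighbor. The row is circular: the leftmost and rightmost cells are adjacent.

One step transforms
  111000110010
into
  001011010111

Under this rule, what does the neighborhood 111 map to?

0

At position 1 the neighborhood is 111; the next row has 0 there.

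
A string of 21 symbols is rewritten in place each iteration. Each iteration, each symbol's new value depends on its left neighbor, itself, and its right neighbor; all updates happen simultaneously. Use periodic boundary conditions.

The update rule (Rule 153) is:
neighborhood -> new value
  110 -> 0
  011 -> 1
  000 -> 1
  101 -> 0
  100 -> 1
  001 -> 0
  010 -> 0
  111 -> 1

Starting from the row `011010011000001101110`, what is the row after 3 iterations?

101011110110110000111

iteration 1: 010001010111101001101
iteration 2: 001100000111000101000
iteration 3: 101011110110110000111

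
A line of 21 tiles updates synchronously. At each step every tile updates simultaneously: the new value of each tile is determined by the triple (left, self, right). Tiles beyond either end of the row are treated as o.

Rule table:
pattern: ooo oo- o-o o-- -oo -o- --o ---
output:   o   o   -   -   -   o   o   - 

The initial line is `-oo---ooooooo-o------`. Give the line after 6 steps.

-oo-oo-o-o--o-o--o-o-

--o--o-oooooo-o-----o
-oo-oo--ooooo-o----o-
--o--o-o-oooo-o---oo-
-oo-oo-o--ooo-o--o-o-
--o--o-o-o-oo-o-oo-o-
-oo-oo-o-o--o-o--o-o-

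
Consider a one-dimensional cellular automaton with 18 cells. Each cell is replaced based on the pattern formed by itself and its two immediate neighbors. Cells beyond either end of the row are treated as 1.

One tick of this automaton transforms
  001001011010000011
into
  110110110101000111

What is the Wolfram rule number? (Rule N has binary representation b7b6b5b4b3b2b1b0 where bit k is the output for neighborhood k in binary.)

position 17: 111 → 1  (bit 7 = 1)
position 8: 110 → 0  (bit 6 = 0)
position 6: 101 → 1  (bit 5 = 1)
position 0: 100 → 1  (bit 4 = 1)
position 7: 011 → 1  (bit 3 = 1)
position 2: 010 → 0  (bit 2 = 0)
position 1: 001 → 1  (bit 1 = 1)
position 12: 000 → 0  (bit 0 = 0)
bits b7..b0 = 10111010 = 186

186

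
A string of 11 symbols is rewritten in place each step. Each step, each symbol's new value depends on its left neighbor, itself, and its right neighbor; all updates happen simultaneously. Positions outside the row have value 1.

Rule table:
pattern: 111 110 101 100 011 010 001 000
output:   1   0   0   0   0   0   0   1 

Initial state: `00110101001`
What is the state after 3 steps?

00000000000
01111111110
00111111100

00111111100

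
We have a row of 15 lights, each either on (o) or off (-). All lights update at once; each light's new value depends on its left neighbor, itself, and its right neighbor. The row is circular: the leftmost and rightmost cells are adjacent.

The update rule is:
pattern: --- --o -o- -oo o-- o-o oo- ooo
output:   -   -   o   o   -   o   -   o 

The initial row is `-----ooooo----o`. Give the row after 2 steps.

step 1: -----oooo-----o
step 2: -----ooo------o

-----ooo------o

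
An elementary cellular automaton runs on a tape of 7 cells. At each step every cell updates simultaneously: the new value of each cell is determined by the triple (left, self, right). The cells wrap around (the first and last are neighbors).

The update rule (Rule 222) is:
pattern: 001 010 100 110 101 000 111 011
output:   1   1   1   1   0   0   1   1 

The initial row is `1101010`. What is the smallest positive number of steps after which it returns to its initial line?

1101010

1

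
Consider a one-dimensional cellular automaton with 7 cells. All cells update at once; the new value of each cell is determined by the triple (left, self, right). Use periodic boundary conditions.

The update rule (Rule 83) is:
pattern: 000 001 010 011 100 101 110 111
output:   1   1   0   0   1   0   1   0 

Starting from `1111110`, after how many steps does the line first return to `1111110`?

14

step 1: 0000010
step 2: 1111101
step 3: 0000100
step 4: 1111011
step 5: 0001000
step 6: 1110111
step 7: 0010000
step 8: 1101111
step 9: 0100000
step 10: 1011111
step 11: 1000000
step 12: 0111111
step 13: 0000001
step 14: 1111110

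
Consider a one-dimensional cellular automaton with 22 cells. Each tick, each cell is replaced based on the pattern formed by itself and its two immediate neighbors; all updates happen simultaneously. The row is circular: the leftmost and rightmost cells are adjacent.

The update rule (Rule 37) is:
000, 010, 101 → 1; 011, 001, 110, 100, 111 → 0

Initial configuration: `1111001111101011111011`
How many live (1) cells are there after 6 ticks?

12

0000000000011100000100
1111111111000001110101
0000000000011100001110
1111111111000001100000
0000000000011100001110  (repeats tick 3; period 2)
tick 6: 1111111111000001100000
count of 1: 12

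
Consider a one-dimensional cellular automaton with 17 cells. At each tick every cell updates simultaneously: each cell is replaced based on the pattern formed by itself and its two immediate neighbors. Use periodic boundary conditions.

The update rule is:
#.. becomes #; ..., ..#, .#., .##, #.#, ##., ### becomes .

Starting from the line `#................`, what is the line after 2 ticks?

.#...............
..#..............

..#..............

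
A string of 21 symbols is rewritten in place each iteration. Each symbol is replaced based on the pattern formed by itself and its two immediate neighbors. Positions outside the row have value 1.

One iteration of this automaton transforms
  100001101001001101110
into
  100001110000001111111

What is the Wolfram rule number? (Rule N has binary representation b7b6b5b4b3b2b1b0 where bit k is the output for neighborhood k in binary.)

position 18: 111 → 1  (bit 7 = 1)
position 0: 110 → 1  (bit 6 = 1)
position 7: 101 → 1  (bit 5 = 1)
position 1: 100 → 0  (bit 4 = 0)
position 5: 011 → 1  (bit 3 = 1)
position 8: 010 → 0  (bit 2 = 0)
position 4: 001 → 0  (bit 1 = 0)
position 2: 000 → 0  (bit 0 = 0)
bits b7..b0 = 11101000 = 232

232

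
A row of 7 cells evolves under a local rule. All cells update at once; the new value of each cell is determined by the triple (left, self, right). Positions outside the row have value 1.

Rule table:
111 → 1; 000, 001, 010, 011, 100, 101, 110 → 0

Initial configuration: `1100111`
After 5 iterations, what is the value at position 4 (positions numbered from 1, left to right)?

0

iteration 1: 1000011
iteration 2: 0000001
iteration 3: 0000000
iteration 4: 0000000  (fixed point — unchanged through iteration 5)
position 4 holds 0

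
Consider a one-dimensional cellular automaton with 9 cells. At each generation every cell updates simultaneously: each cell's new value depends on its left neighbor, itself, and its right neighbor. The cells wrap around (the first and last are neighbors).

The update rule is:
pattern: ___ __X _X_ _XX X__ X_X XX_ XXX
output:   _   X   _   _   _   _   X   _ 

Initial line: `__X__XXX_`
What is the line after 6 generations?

_X__X__X_
X__X__X__
__X__X__X
_X__X__X_  (repeats generation 1; period 3)
generation 6: __X__X__X

__X__X__X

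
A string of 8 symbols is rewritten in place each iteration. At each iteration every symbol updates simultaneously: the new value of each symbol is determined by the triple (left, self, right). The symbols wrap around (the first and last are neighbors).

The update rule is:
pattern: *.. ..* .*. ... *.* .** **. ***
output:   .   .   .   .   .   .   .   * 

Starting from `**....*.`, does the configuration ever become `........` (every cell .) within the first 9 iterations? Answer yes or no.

yes

........
all cells are . at iteration 1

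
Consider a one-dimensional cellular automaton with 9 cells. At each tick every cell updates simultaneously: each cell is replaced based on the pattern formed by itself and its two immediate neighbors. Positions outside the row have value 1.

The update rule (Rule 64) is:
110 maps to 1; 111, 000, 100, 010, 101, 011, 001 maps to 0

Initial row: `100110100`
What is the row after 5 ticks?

100000000

tick 1: 100010000
tick 2: 100000000
tick 3: 100000000  (fixed point — unchanged through tick 5)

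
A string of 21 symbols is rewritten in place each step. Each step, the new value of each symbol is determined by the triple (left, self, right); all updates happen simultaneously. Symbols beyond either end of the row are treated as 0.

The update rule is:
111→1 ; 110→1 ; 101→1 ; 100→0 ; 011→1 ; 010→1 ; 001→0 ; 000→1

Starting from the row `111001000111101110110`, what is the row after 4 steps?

111001111111111111110

111001010111111111110
111001111111111111110
111001111111111111110  (fixed point — unchanged through step 4)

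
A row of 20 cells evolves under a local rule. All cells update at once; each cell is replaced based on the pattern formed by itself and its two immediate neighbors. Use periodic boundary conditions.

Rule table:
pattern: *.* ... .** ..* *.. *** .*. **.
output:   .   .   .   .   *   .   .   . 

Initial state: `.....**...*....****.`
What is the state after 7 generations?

generation 1: .......*...*.......*
generation 2: *.......*...*.......
generation 3: .*.......*...*......
generation 4: ..*.......*...*.....
generation 5: ...*.......*...*....
generation 6: ....*.......*...*...
generation 7: .....*.......*...*..

.....*.......*...*..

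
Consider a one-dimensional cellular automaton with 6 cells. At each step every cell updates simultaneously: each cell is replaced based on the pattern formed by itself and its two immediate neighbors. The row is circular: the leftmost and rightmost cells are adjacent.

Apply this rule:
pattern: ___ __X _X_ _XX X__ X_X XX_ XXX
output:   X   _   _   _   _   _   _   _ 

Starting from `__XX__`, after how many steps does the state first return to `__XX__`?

X____X
__XX__

2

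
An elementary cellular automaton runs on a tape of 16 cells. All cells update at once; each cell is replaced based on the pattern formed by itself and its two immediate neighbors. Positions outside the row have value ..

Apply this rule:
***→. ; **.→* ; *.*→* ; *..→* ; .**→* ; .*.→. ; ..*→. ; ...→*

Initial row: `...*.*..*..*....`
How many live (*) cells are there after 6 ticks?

8

tick 1: **..*.*..*..****
tick 2: ***..*.*..*.*..*
tick 3: *.**..*.*..*.*..
tick 4: .****..*.*..*.**
tick 5: .*..**..*.*..***
tick 6: ..*.***..*.*.*.*
count of *: 8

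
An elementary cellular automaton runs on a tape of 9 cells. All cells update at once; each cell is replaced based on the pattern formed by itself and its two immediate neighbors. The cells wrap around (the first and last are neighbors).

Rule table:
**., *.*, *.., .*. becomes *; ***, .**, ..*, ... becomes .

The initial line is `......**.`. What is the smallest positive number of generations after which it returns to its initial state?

9

generation 1: .......**
generation 2: *.......*
generation 3: **.......
generation 4: .**......
generation 5: ..**.....
generation 6: ...**....
generation 7: ....**...
generation 8: .....**..
generation 9: ......**.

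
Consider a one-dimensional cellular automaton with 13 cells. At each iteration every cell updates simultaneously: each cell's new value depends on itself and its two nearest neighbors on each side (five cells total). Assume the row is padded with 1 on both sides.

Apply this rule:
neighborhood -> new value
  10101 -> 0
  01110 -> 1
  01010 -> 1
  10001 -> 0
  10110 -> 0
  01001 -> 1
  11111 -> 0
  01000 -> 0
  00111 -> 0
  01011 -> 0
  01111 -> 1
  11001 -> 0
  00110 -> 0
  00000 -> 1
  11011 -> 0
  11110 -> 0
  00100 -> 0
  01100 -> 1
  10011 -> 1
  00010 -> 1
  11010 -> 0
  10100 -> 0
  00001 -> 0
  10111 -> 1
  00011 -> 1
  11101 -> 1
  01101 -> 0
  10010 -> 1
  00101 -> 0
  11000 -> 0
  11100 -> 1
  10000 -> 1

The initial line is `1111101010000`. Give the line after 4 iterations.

0000100100101
0101011011001
0010000001010
0100111010100

0100111010100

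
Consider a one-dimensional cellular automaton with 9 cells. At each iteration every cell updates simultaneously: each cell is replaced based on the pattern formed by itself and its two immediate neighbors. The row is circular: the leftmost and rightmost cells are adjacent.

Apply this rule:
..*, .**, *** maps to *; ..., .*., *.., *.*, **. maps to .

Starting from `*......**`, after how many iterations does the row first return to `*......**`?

......***
.....***.
....***..
...***...
..***....
.***.....
***......
**......*
*......**

9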